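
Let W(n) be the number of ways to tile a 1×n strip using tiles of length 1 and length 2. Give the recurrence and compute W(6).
Condition on the last tile: it has length 1 (leaving a 1×(n-1) strip) or length 2 (leaving a 1×(n-2) strip), so W(n) = W(n-1) + W(n-2) (order-2 linear recurrence).
For 0 ≤ i < 2 only unit tiles fit, so W(i) = 1.
Iterating the recurrence: W(2) = 2, W(3) = 3, W(4) = 5, W(5) = 8, W(6) = 13.

W(n) = W(n-1) + W(n-2), with W(i) = 1 for 0 ≤ i < 2; W(6) = 13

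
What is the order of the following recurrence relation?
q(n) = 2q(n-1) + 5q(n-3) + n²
The order is the largest lag k for which q(n-k) appears. Here the deepest term is q(n-3) (the n² term is non-homogeneous and does not affect the order), so the order is 3.

Order 3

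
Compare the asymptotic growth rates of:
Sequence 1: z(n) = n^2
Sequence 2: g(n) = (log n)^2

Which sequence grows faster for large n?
Comparing growth rates:
Growth-rate hierarchy: log n ≺ any polynomial ≺ any exponential cⁿ (c>1) ≺ n! ≺ nⁿ.
polynomial degree 2 dominates polylogarithmic (log n)^2 asymptotically.

z(n) grows faster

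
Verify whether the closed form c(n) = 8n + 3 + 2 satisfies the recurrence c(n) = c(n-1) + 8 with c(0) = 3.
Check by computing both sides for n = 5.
From the recurrence with c(0) = 3:
  c(0) = 3, c(1) = 11, c(2) = 19, c(3) = 27, c(4) = 35, c(5) = 43
  so the recurrence gives c(5) = 43.
From the proposed closed form c(n) = 8n + 3 + 2:
  c(5) = 45.
The recurrence gives 43 but the closed form gives 45, so the closed form does not satisfy the recurrence.

No, the closed form is incorrect.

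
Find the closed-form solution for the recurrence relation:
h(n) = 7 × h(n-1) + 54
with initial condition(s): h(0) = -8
Recurrence: h(n) = 7 × h(n-1) + 54, initial: h(0) = -8.
Try h(n) = A·7ⁿ + C. Substituting: A·7ⁿ + C = 7(A·7ⁿ⁻¹ + C) + 54 = A·7ⁿ + 7C + 54, so C = 7C + 54, giving C = -9. Then h(0) = A - 9 = -8 gives A = 1.

h(n) = 7ⁿ - 9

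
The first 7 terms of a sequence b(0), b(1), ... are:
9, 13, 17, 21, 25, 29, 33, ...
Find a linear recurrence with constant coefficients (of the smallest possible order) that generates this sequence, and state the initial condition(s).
Look for the lowest-order linear relation among consecutive terms.
Observation: consecutive differences are constant (= 4).
Check at n=2: 1·13 + 4 = 17. ✓

b(n) = b(n-1) + 4, b(0) = 9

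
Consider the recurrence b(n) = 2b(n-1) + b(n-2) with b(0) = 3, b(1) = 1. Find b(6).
Computing the sequence terms:
3, 1, 5, 11, 27, 65, 157

157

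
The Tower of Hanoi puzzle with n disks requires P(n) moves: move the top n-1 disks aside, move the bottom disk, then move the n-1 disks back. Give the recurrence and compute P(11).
Moving n disks = move the top n-1 disks aside (P(n-1) moves) + move the largest disk (1 move) + move the n-1 disks back on top (P(n-1) moves), so P(n) = 2P(n-1) + 1, with P(1) = 1 (a single disk takes one move).
First terms: 1, 3, 7, 15, 31, 63, … — each is one less than a power of 2. Indeed P(n) + 1 = 2(P(n-1) + 1) with P(1) + 1 = 2, so P(n) + 1 = 2ⁿ and P(n) = 2ⁿ - 1.
Hence P(11) = 2^11 - 1 = 2048 - 1 = 2047.

P(n) = 2P(n-1) + 1, P(1) = 1; P(11) = 2047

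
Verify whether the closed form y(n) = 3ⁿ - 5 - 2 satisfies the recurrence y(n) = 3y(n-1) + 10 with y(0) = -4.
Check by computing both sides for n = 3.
From the recurrence with y(0) = -4:
  y(0) = -4, y(1) = -2, y(2) = 4, y(3) = 22
  so the recurrence gives y(3) = 22.
From the proposed closed form y(n) = 3ⁿ - 5 - 2:
  y(3) = 20.
The recurrence gives 22 but the closed form gives 20, so the closed form does not satisfy the recurrence.

No, the closed form is incorrect.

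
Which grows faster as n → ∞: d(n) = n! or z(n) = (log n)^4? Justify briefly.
Comparing growth rates:
Growth-rate hierarchy: log n ≺ any polynomial ≺ any exponential cⁿ (c>1) ≺ n! ≺ nⁿ.
factorial dominates polylogarithmic (log n)^4 asymptotically.

d(n) grows faster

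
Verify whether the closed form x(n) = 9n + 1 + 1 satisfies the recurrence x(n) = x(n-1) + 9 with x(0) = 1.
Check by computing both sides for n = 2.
From the recurrence with x(0) = 1:
  x(0) = 1, x(1) = 10, x(2) = 19
  so the recurrence gives x(2) = 19.
From the proposed closed form x(n) = 9n + 1 + 1:
  x(2) = 20.
The recurrence gives 19 but the closed form gives 20, so the closed form does not satisfy the recurrence.

No, the closed form is incorrect.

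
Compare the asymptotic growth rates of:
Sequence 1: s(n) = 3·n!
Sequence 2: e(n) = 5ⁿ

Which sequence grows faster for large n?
Comparing growth rates:
Growth-rate hierarchy: log n ≺ any polynomial ≺ any exponential cⁿ (c>1) ≺ n! ≺ nⁿ.
factorial dominates exponential base 5 asymptotically.

s(n) grows faster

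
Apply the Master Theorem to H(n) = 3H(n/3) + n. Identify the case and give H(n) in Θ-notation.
Master Theorem template: H(n) = a·H(n/b) + f(n).
Here: a=3, b=3, f(n)=n
Compute log_b(a) = log_3(3) = 1.
f(n) = n = Θ(n). Case 2: H(n) = Θ(n log n).

Case 2: H(n) = Θ(n log n)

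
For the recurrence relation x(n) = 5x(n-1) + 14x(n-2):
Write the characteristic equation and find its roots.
Substitute x(n) = rⁿ and divide through by rⁿ⁻²: r² - 5r - 14 = 0
Factor: (r + 2)(r - 7) = 0, so r = -2, 7.
General solution: x(n) = A·(-2)ⁿ + B·7ⁿ

Characteristic: r² - 5r - 14 = 0, Roots: r = -2, 7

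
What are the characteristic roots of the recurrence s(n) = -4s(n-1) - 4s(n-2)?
Substitute s(n) = rⁿ and divide through by rⁿ⁻²: r² + 4r + 4 = 0
Factor: (r + 2)² = 0, so r = -2 (double root).
General solution: s(n) = (A + Bn)·(-2)ⁿ

Characteristic: r² + 4r + 4 = 0, Roots: r = -2 (double root)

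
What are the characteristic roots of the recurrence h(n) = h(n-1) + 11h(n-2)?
Substitute h(n) = rⁿ and divide through by rⁿ⁻²: r² - r - 11 = 0
Discriminant: 1² + 4·11 = 45, not a perfect square, so by the quadratic formula r = (1 ± √45)/2.
General solution: h(n) = A·r₁ⁿ + B·r₂ⁿ where r₁,r₂ = (1 ± √45)/2

Characteristic: r² - r - 11 = 0, Roots: r = (1 ± √45)/2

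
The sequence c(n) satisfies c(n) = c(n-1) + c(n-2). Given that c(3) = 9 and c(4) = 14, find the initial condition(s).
Work backwards using c(k) = c(k+2) - c(k+1):
c(2) = c(4) - c(3) = 14 - 9 = 5
c(1) = c(3) - c(2) = 9 - 5 = 4
c(0) = c(2) - c(1) = 5 - 4 = 1

c(0) = 1, c(1) = 4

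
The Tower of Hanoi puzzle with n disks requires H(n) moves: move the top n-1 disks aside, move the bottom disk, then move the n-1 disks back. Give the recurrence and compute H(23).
Moving n disks = move the top n-1 disks aside (H(n-1) moves) + move the largest disk (1 move) + move the n-1 disks back on top (H(n-1) moves), so H(n) = 2H(n-1) + 1, with H(1) = 1 (a single disk takes one move).
First terms: 1, 3, 7, 15, 31, 63, … — each is one less than a power of 2. Indeed H(n) + 1 = 2(H(n-1) + 1) with H(1) + 1 = 2, so H(n) + 1 = 2ⁿ and H(n) = 2ⁿ - 1.
Hence H(23) = 2^23 - 1 = 8388608 - 1 = 8388607.

H(n) = 2H(n-1) + 1, H(1) = 1; H(23) = 8388607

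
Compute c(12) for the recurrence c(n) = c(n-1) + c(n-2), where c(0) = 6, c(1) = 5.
Computing the sequence terms:
6, 5, 11, 16, 27, 43, 70, 113, 183, 296, 479, 775, 1254

1254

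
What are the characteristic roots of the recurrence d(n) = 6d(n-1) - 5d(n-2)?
Substitute d(n) = rⁿ and divide through by rⁿ⁻²: r² - 6r + 5 = 0
Factor: (r - 5)(r - 1) = 0, so r = 5, 1.
General solution: d(n) = A·5ⁿ + B·1ⁿ

Characteristic: r² - 6r + 5 = 0, Roots: r = 5, 1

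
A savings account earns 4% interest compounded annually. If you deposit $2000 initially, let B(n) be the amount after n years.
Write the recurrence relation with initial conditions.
Each year the balance grows by 4%, i.e. is multiplied by 1 + 4/100 = 1.04, so B(n) = 1.04 × B(n-1). The initial deposit gives B(0) = 2000.
Unrolling gives the closed form B(n) = 2000 × (1.04)ⁿ.

B(n) = 1.04 × B(n-1), B(0) = 2000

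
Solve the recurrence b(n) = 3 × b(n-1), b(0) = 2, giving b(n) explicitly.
Recurrence: b(n) = 3 × b(n-1), initial: b(0) = 2.
Each term is 3 times the previous, so this is geometric with ratio 3. After n steps: b(n) = b(0)·3ⁿ = 2·3ⁿ.

b(n) = 2·3ⁿ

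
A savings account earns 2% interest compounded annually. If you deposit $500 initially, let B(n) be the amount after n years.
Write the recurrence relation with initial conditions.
Each year the balance grows by 2%, i.e. is multiplied by 1 + 2/100 = 1.02, so B(n) = 1.02 × B(n-1). The initial deposit gives B(0) = 500.
Unrolling gives the closed form B(n) = 500 × (1.02)ⁿ.

B(n) = 1.02 × B(n-1), B(0) = 500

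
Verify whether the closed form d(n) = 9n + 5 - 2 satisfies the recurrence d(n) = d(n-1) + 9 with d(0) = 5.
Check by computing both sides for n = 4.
From the recurrence with d(0) = 5:
  d(0) = 5, d(1) = 14, d(2) = 23, d(3) = 32, d(4) = 41
  so the recurrence gives d(4) = 41.
From the proposed closed form d(n) = 9n + 5 - 2:
  d(4) = 39.
The recurrence gives 41 but the closed form gives 39, so the closed form does not satisfy the recurrence.

No, the closed form is incorrect.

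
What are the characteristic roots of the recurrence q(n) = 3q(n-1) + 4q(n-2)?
Substitute q(n) = rⁿ and divide through by rⁿ⁻²: r² - 3r - 4 = 0
Factor: (r - 4)(r + 1) = 0, so r = 4, -1.
General solution: q(n) = A·4ⁿ + B·(-1)ⁿ

Characteristic: r² - 3r - 4 = 0, Roots: r = 4, -1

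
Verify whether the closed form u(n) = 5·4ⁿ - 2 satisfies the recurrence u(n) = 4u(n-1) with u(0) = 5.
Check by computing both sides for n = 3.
From the recurrence with u(0) = 5:
  u(0) = 5, u(1) = 20, u(2) = 80, u(3) = 320
  so the recurrence gives u(3) = 320.
From the proposed closed form u(n) = 5·4ⁿ - 2:
  u(3) = 318.
The recurrence gives 320 but the closed form gives 318, so the closed form does not satisfy the recurrence.

No, the closed form is incorrect.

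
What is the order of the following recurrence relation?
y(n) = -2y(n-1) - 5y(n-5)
The order is the largest lag k for which y(n-k) appears. Here the deepest term is y(n-5), so the order is 5.

Order 5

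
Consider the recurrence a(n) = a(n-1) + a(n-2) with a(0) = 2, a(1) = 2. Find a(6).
Computing the sequence terms:
2, 2, 4, 6, 10, 16, 26

26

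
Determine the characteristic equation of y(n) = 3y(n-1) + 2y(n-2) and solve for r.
Substitute y(n) = rⁿ and divide through by rⁿ⁻²: r² - 3r - 2 = 0
Discriminant: 3² + 4·2 = 17, not a perfect square, so by the quadratic formula r = (3 ± √17)/2.
General solution: y(n) = A·r₁ⁿ + B·r₂ⁿ where r₁,r₂ = (3 ± √17)/2

Characteristic: r² - 3r - 2 = 0, Roots: r = (3 ± √17)/2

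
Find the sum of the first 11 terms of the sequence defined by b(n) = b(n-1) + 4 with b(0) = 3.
Computing the sequence terms: 3, 7, 11, 15, 19, 23, 27, 31, 35, 39, 43
Adding these values together:

253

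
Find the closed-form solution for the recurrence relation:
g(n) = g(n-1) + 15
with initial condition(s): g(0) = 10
Recurrence: g(n) = g(n-1) + 15, initial: g(0) = 10.
Each step adds 15, so g(n) = g(0) + 15n = 15n + 10.

g(n) = 15n + 10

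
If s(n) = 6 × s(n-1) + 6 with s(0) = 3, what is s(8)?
Computing step by step:
s(0) = 3
s(1) = 6 × 3 + 6 = 24
s(2) = 6 × 24 + 6 = 150
s(3) = 6 × 150 + 6 = 906
s(4) = 6 × 906 + 6 = 5442
s(5) = 6 × 5442 + 6 = 32658
s(6) = 6 × 32658 + 6 = 195954
s(7) = 6 × 195954 + 6 = 1175730
s(8) = 6 × 1175730 + 6 = 7054386

7054386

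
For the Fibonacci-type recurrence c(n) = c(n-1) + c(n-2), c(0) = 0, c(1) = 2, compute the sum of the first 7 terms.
Computing the sequence terms: 0, 2, 2, 4, 6, 10, 16
Adding these values together:

40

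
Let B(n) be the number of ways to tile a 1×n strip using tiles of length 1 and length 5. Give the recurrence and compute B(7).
Condition on the last tile: it has length 1 (leaving a 1×(n-1) strip) or length 5 (leaving a 1×(n-5) strip), so B(n) = B(n-1) + B(n-5) (order-5 linear recurrence).
For 0 ≤ i < 5 only unit tiles fit, so B(i) = 1.
Iterating the recurrence: B(5) = 2, B(6) = 3, B(7) = 4.

B(n) = B(n-1) + B(n-5), with B(i) = 1 for 0 ≤ i < 5; B(7) = 4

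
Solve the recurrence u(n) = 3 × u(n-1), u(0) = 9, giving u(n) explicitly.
Recurrence: u(n) = 3 × u(n-1), initial: u(0) = 9.
Each term is 3 times the previous, so this is geometric with ratio 3. After n steps: u(n) = u(0)·3ⁿ = 9·3ⁿ.

u(n) = 9·3ⁿ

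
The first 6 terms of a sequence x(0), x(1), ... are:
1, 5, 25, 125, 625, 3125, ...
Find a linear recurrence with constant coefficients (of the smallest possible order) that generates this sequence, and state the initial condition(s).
Look for the lowest-order linear relation among consecutive terms.
Observation: each term is 5× the previous.
Check at n=2: 5·5 = 25. ✓

x(n) = 5 × x(n-1), x(0) = 1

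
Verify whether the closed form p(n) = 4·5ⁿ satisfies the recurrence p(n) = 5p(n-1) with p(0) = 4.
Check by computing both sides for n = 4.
From the recurrence with p(0) = 4:
  p(0) = 4, p(1) = 20, p(2) = 100, p(3) = 500, p(4) = 2500
  so the recurrence gives p(4) = 2500.
From the proposed closed form p(n) = 4·5ⁿ:
  p(4) = 2500.
Both sides give 2500 at n = 4, and the initial condition(s) match, so the closed form is consistent.

Yes, the closed form is correct.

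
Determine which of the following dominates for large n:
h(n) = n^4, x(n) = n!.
Comparing growth rates:
Growth-rate hierarchy: log n ≺ any polynomial ≺ any exponential cⁿ (c>1) ≺ n! ≺ nⁿ.
factorial dominates polynomial degree 4 asymptotically.

x(n) grows faster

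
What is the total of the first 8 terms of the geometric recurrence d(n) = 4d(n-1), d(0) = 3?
Computing the sequence terms: 3, 12, 48, 192, 768, 3072, 12288, 49152
Adding these values together:

65535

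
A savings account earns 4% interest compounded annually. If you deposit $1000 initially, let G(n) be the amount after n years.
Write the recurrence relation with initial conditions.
Each year the balance grows by 4%, i.e. is multiplied by 1 + 4/100 = 1.04, so G(n) = 1.04 × G(n-1). The initial deposit gives G(0) = 1000.
Unrolling gives the closed form G(n) = 1000 × (1.04)ⁿ.

G(n) = 1.04 × G(n-1), G(0) = 1000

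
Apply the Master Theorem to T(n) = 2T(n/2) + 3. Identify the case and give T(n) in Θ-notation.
Master Theorem template: T(n) = a·T(n/b) + f(n).
Here: a=2, b=2, f(n)=3
Compute log_b(a) = log_2(2) = 1.
f(n) = 3 = O(n^(1-ε)) with ε = 1. Case 1: T(n) = Θ(n^log_b(a)) = Θ(n).

Case 1: T(n) = Θ(n)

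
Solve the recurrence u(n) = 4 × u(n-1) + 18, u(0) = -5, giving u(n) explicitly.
Recurrence: u(n) = 4 × u(n-1) + 18, initial: u(0) = -5.
Try u(n) = A·4ⁿ + C. Substituting: A·4ⁿ + C = 4(A·4ⁿ⁻¹ + C) + 18 = A·4ⁿ + 4C + 18, so C = 4C + 18, giving C = -6. Then u(0) = A - 6 = -5 gives A = 1.

u(n) = 4ⁿ - 6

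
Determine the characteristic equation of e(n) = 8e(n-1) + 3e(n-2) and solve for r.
Substitute e(n) = rⁿ and divide through by rⁿ⁻²: r² - 8r - 3 = 0
Discriminant: 8² + 4·3 = 76, not a perfect square, so by the quadratic formula r = (8 ± √76)/2.
General solution: e(n) = A·r₁ⁿ + B·r₂ⁿ where r₁,r₂ = (8 ± √76)/2

Characteristic: r² - 8r - 3 = 0, Roots: r = (8 ± √76)/2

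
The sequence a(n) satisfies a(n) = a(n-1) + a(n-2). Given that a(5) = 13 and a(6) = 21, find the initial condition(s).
Work backwards using a(k) = a(k+2) - a(k+1):
a(4) = a(6) - a(5) = 21 - 13 = 8
a(3) = a(5) - a(4) = 13 - 8 = 5
a(2) = a(4) - a(3) = 8 - 5 = 3
a(1) = a(3) - a(2) = 5 - 3 = 2
a(0) = a(2) - a(1) = 3 - 2 = 1

a(0) = 1, a(1) = 2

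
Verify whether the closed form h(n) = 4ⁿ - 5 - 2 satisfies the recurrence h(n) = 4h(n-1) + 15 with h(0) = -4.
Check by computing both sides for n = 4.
From the recurrence with h(0) = -4:
  h(0) = -4, h(1) = -1, h(2) = 11, h(3) = 59, h(4) = 251
  so the recurrence gives h(4) = 251.
From the proposed closed form h(n) = 4ⁿ - 5 - 2:
  h(4) = 249.
The recurrence gives 251 but the closed form gives 249, so the closed form does not satisfy the recurrence.

No, the closed form is incorrect.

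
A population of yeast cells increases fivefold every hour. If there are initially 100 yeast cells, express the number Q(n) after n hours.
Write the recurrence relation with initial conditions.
Each hour multiplies the count by 5, so the count after n hours depends only on the count after n-1 hours: Q(n) = 5 × Q(n-1). The starting count gives Q(0) = 100.
Unrolling n times gives the closed form Q(n) = 100 × 5ⁿ.

Q(n) = 5 × Q(n-1), Q(0) = 100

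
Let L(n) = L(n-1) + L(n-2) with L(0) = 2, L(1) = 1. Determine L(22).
Computing the sequence terms:
2, 1, 3, 4, 7, 11, 18, 29, 47, 76, 123, 199, 322, 521, 843, 1364, 2207, 3571, 5778, 9349, 15127, 24476, 39603

39603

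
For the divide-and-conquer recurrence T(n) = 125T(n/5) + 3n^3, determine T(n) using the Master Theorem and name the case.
Master Theorem template: T(n) = a·T(n/b) + f(n).
Here: a=125, b=5, f(n)=3n^3
Compute log_b(a) = log_5(125) = 3.
f(n) = 3n^3 = Θ(n^3). Case 2: T(n) = Θ(n^3 log n).

Case 2: T(n) = Θ(n^3 log n)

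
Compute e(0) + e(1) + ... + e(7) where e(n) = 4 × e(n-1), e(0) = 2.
Computing the sequence terms: 2, 8, 32, 128, 512, 2048, 8192, 32768
Adding these values together:

43690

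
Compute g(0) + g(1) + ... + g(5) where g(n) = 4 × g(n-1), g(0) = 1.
Computing the sequence terms: 1, 4, 16, 64, 256, 1024
Adding these values together:

1365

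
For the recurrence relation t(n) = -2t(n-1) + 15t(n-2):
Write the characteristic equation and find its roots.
Substitute t(n) = rⁿ and divide through by rⁿ⁻²: r² + 2r - 15 = 0
Factor: (r + 5)(r - 3) = 0, so r = -5, 3.
General solution: t(n) = A·(-5)ⁿ + B·3ⁿ

Characteristic: r² + 2r - 15 = 0, Roots: r = -5, 3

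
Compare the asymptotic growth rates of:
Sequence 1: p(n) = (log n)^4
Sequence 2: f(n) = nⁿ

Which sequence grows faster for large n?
Comparing growth rates:
Growth-rate hierarchy: log n ≺ any polynomial ≺ any exponential cⁿ (c>1) ≺ n! ≺ nⁿ.
super-exponential nⁿ dominates polylogarithmic (log n)^4 asymptotically.

f(n) grows faster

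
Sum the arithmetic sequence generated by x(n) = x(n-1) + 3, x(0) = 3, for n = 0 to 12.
Computing the sequence terms: 3, 6, 9, 12, 15, 18, 21, 24, 27, 30, 33, 36, 39
Adding these values together:

273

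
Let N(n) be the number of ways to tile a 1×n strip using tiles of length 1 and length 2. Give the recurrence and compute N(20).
Condition on the last tile: it has length 1 (leaving a 1×(n-1) strip) or length 2 (leaving a 1×(n-2) strip), so N(n) = N(n-1) + N(n-2) (order-2 linear recurrence).
For 0 ≤ i < 2 only unit tiles fit, so N(i) = 1.
Iterating the recurrence: N(2) = 2, N(3) = 3, N(4) = 5, N(5) = 8, N(6) = 13, N(7) = 21, N(8) = 34, N(9) = 55, N(10) = 89, N(11) = 144, N(12) = 233, N(13) = 377, N(14) = 610, N(15) = 987, N(16) = 1597, N(17) = 2584, N(18) = 4181, N(19) = 6765, N(20) = 10946.

N(n) = N(n-1) + N(n-2), with N(i) = 1 for 0 ≤ i < 2; N(20) = 10946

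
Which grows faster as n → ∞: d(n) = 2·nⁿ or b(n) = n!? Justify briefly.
Comparing growth rates:
Growth-rate hierarchy: log n ≺ any polynomial ≺ any exponential cⁿ (c>1) ≺ n! ≺ nⁿ.
super-exponential nⁿ dominates factorial asymptotically.

d(n) grows faster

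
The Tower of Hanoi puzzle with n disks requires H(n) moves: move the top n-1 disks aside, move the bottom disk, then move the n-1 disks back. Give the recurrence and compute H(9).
Moving n disks = move the top n-1 disks aside (H(n-1) moves) + move the largest disk (1 move) + move the n-1 disks back on top (H(n-1) moves), so H(n) = 2H(n-1) + 1, with H(1) = 1 (a single disk takes one move).
First terms: 1, 3, 7, 15, 31, 63, … — each is one less than a power of 2. Indeed H(n) + 1 = 2(H(n-1) + 1) with H(1) + 1 = 2, so H(n) + 1 = 2ⁿ and H(n) = 2ⁿ - 1.
Hence H(9) = 2^9 - 1 = 512 - 1 = 511.

H(n) = 2H(n-1) + 1, H(1) = 1; H(9) = 511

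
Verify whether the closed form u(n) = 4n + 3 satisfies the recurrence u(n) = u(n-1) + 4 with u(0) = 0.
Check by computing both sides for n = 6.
From the recurrence with u(0) = 0:
  u(0) = 0, u(1) = 4, u(2) = 8, u(3) = 12, u(4) = 16, u(5) = 20, u(6) = 24
  so the recurrence gives u(6) = 24.
From the proposed closed form u(n) = 4n + 3:
  u(6) = 27.
The recurrence gives 24 but the closed form gives 27, so the closed form does not satisfy the recurrence.

No, the closed form is incorrect.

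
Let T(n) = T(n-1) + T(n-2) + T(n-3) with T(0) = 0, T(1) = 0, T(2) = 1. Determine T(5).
Computing the sequence terms:
0, 0, 1, 1, 2, 4

4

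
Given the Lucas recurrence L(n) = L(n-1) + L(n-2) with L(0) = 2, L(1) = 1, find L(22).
Computing the sequence terms:
2, 1, 3, 4, 7, 11, 18, 29, 47, 76, 123, 199, 322, 521, 843, 1364, 2207, 3571, 5778, 9349, 15127, 24476, 39603

39603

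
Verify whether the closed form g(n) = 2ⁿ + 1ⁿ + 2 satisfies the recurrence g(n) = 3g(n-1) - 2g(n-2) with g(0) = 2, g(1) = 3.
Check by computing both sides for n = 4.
From the recurrence with g(0) = 2, g(1) = 3:
  g(0) = 2, g(1) = 3, g(2) = 5, g(3) = 9, g(4) = 17
  so the recurrence gives g(4) = 17.
From the proposed closed form g(n) = 2ⁿ + 1ⁿ + 2:
  g(4) = 19.
The recurrence gives 17 but the closed form gives 19, so the closed form does not satisfy the recurrence.

No, the closed form is incorrect.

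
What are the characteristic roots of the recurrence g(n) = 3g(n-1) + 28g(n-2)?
Substitute g(n) = rⁿ and divide through by rⁿ⁻²: r² - 3r - 28 = 0
Factor: (r + 4)(r - 7) = 0, so r = -4, 7.
General solution: g(n) = A·(-4)ⁿ + B·7ⁿ

Characteristic: r² - 3r - 28 = 0, Roots: r = -4, 7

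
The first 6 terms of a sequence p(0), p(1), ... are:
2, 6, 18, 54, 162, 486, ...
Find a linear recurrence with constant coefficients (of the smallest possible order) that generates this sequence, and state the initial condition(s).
Look for the lowest-order linear relation among consecutive terms.
Observation: each term is 3× the previous.
Check at n=2: 3·6 = 18. ✓

p(n) = 3 × p(n-1), p(0) = 2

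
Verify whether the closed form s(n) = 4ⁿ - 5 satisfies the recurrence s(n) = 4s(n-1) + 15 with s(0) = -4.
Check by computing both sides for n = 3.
From the recurrence with s(0) = -4:
  s(0) = -4, s(1) = -1, s(2) = 11, s(3) = 59
  so the recurrence gives s(3) = 59.
From the proposed closed form s(n) = 4ⁿ - 5:
  s(3) = 59.
Both sides give 59 at n = 3, and the initial condition(s) match, so the closed form is consistent.

Yes, the closed form is correct.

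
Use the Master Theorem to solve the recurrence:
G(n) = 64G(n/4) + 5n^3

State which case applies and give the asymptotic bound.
Master Theorem template: G(n) = a·G(n/b) + f(n).
Here: a=64, b=4, f(n)=5n^3
Compute log_b(a) = log_4(64) = 3.
f(n) = 5n^3 = Θ(n^3). Case 2: G(n) = Θ(n^3 log n).

Case 2: G(n) = Θ(n^3 log n)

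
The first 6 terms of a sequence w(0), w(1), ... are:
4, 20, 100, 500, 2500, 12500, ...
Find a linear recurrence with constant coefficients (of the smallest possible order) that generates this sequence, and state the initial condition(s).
Look for the lowest-order linear relation among consecutive terms.
Observation: each term is 5× the previous.
Check at n=2: 5·20 = 100. ✓

w(n) = 5 × w(n-1), w(0) = 4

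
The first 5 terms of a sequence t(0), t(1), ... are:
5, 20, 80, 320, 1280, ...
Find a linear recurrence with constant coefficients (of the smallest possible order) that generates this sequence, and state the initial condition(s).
Look for the lowest-order linear relation among consecutive terms.
Observation: each term is 4× the previous.
Check at n=2: 4·20 = 80. ✓

t(n) = 4 × t(n-1), t(0) = 5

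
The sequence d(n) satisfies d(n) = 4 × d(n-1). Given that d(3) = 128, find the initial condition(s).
In general d(n) = 4ⁿ · d(0). At n = 3: d(0) = d(3) / 4^3 = 128 / 64 = 2.

d(0) = 2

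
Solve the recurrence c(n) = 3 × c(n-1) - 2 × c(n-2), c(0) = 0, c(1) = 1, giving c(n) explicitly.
Recurrence: c(n) = 3 × c(n-1) - 2 × c(n-2), initial: c(0) = 0, c(1) = 1.
Characteristic equation: r² - 3r + 2 = 0, which factors as (r - 2)(r - 1) = 0, so r = 2, 1. General solution c(n) = A·2ⁿ + B·1ⁿ. From c(0) = 0: A + B = 0. From c(1) = 1: 2A + 1B = 1. Solving gives A = 1, B = -1.

c(n) = 2ⁿ - 1ⁿ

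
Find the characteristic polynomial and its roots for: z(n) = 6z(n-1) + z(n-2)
Substitute z(n) = rⁿ and divide through by rⁿ⁻²: r² - 6r - 1 = 0
Discriminant: 6² + 4·1 = 40, not a perfect square, so by the quadratic formula r = (6 ± √40)/2.
General solution: z(n) = A·r₁ⁿ + B·r₂ⁿ where r₁,r₂ = (6 ± √40)/2

Characteristic: r² - 6r - 1 = 0, Roots: r = (6 ± √40)/2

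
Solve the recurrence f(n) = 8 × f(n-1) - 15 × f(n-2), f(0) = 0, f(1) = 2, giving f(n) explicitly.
Recurrence: f(n) = 8 × f(n-1) - 15 × f(n-2), initial: f(0) = 0, f(1) = 2.
Characteristic equation: r² - 8r + 15 = 0, which factors as (r - 5)(r - 3) = 0, so r = 5, 3. General solution f(n) = A·5ⁿ + B·3ⁿ. From f(0) = 0: A + B = 0. From f(1) = 2: 5A + 3B = 2. Solving gives A = 1, B = -1.

f(n) = 5ⁿ - 3ⁿ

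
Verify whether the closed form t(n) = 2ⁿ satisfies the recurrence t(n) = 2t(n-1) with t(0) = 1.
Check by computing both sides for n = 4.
From the recurrence with t(0) = 1:
  t(0) = 1, t(1) = 2, t(2) = 4, t(3) = 8, t(4) = 16
  so the recurrence gives t(4) = 16.
From the proposed closed form t(n) = 2ⁿ:
  t(4) = 16.
Both sides give 16 at n = 4, and the initial condition(s) match, so the closed form is consistent.

Yes, the closed form is correct.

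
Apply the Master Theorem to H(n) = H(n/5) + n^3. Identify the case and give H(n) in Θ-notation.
Master Theorem template: H(n) = a·H(n/b) + f(n).
Here: a=1, b=5, f(n)=n^3
Compute log_b(a) = log_5(1) = 0.
f(n) = n^3 = Ω(n^(0+ε)) with ε = 3, and the regularity condition holds (a·f(n/b) = (a/b^3)·f(n) with a/b^3 = 5^-3 < 1). Case 3: H(n) = Θ(f(n)) = Θ(n^3).

Case 3: H(n) = Θ(n^3)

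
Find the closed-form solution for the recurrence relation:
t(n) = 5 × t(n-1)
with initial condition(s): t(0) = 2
Recurrence: t(n) = 5 × t(n-1), initial: t(0) = 2.
Each term is 5 times the previous, so this is geometric with ratio 5. After n steps: t(n) = t(0)·5ⁿ = 2·5ⁿ.

t(n) = 2·5ⁿ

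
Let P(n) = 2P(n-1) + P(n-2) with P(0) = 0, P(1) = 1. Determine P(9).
Computing the sequence terms:
0, 1, 2, 5, 12, 29, 70, 169, 408, 985

985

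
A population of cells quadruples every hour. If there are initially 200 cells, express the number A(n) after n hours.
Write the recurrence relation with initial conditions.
Each hour multiplies the count by 4, so the count after n hours depends only on the count after n-1 hours: A(n) = 4 × A(n-1). The starting count gives A(0) = 200.
Unrolling n times gives the closed form A(n) = 200 × 4ⁿ.

A(n) = 4 × A(n-1), A(0) = 200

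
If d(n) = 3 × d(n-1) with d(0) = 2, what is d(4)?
Computing step by step:
d(0) = 2
d(1) = 3 × 2 = 6
d(2) = 3 × 6 = 18
d(3) = 3 × 18 = 54
d(4) = 3 × 54 = 162

162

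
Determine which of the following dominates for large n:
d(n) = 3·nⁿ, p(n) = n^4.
Comparing growth rates:
Growth-rate hierarchy: log n ≺ any polynomial ≺ any exponential cⁿ (c>1) ≺ n! ≺ nⁿ.
super-exponential nⁿ dominates polynomial degree 4 asymptotically.

d(n) grows faster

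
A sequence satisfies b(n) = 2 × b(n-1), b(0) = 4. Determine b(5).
Computing step by step:
b(0) = 4
b(1) = 2 × 4 = 8
b(2) = 2 × 8 = 16
b(3) = 2 × 16 = 32
b(4) = 2 × 32 = 64
b(5) = 2 × 64 = 128

128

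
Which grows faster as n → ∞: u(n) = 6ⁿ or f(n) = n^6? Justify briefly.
Comparing growth rates:
Growth-rate hierarchy: log n ≺ any polynomial ≺ any exponential cⁿ (c>1) ≺ n! ≺ nⁿ.
exponential base 6 dominates polynomial degree 6 asymptotically.

u(n) grows faster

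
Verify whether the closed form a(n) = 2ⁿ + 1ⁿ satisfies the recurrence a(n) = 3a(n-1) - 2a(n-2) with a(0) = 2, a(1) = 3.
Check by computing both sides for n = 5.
From the recurrence with a(0) = 2, a(1) = 3:
  a(0) = 2, a(1) = 3, a(2) = 5, a(3) = 9, a(4) = 17, a(5) = 33
  so the recurrence gives a(5) = 33.
From the proposed closed form a(n) = 2ⁿ + 1ⁿ:
  a(5) = 33.
Both sides give 33 at n = 5, and the initial condition(s) match, so the closed form is consistent.

Yes, the closed form is correct.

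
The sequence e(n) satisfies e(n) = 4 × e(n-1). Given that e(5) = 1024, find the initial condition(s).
In general e(n) = 4ⁿ · e(0). At n = 5: e(0) = e(5) / 4^5 = 1024 / 1024 = 1.

e(0) = 1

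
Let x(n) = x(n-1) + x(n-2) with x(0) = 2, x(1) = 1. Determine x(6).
Computing the sequence terms:
2, 1, 3, 4, 7, 11, 18

18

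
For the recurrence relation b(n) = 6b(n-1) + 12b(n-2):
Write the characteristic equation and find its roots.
Substitute b(n) = rⁿ and divide through by rⁿ⁻²: r² - 6r - 12 = 0
Discriminant: 6² + 4·12 = 84, not a perfect square, so by the quadratic formula r = (6 ± √84)/2.
General solution: b(n) = A·r₁ⁿ + B·r₂ⁿ where r₁,r₂ = (6 ± √84)/2

Characteristic: r² - 6r - 12 = 0, Roots: r = (6 ± √84)/2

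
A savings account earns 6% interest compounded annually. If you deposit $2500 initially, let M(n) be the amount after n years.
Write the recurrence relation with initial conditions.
Each year the balance grows by 6%, i.e. is multiplied by 1 + 6/100 = 1.06, so M(n) = 1.06 × M(n-1). The initial deposit gives M(0) = 2500.
Unrolling gives the closed form M(n) = 2500 × (1.06)ⁿ.

M(n) = 1.06 × M(n-1), M(0) = 2500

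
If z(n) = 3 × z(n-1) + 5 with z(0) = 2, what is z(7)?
Computing step by step:
z(0) = 2
z(1) = 3 × 2 + 5 = 11
z(2) = 3 × 11 + 5 = 38
z(3) = 3 × 38 + 5 = 119
z(4) = 3 × 119 + 5 = 362
z(5) = 3 × 362 + 5 = 1091
z(6) = 3 × 1091 + 5 = 3278
z(7) = 3 × 3278 + 5 = 9839

9839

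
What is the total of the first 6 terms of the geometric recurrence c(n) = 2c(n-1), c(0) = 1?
Computing the sequence terms: 1, 2, 4, 8, 16, 32
Adding these values together:

63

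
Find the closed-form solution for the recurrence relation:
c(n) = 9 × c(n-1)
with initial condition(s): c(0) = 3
Recurrence: c(n) = 9 × c(n-1), initial: c(0) = 3.
Each term is 9 times the previous, so this is geometric with ratio 9. After n steps: c(n) = c(0)·9ⁿ = 3·9ⁿ.

c(n) = 3·9ⁿ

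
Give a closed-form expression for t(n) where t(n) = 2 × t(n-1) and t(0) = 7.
Recurrence: t(n) = 2 × t(n-1), initial: t(0) = 7.
Each term is 2 times the previous, so this is geometric with ratio 2. After n steps: t(n) = t(0)·2ⁿ = 7·2ⁿ.

t(n) = 7·2ⁿ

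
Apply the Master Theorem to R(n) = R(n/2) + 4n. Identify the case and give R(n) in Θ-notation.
Master Theorem template: R(n) = a·R(n/b) + f(n).
Here: a=1, b=2, f(n)=4n
Compute log_b(a) = log_2(1) = 0.
f(n) = 4n = Ω(n^(0+ε)) with ε = 1, and the regularity condition holds (a·f(n/b) = (a/b^1)·f(n) with a/b^1 = 2^-1 < 1). Case 3: R(n) = Θ(f(n)) = Θ(n).

Case 3: R(n) = Θ(n)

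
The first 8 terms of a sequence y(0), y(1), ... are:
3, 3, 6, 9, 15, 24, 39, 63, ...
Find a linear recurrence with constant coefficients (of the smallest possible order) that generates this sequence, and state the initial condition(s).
Look for the lowest-order linear relation among consecutive terms.
Observation: y(n) - 1·y(n-1) - (1)·y(n-2) = 0 holds for the shown terms, and no order-1 relation y(n) = α·y(n-1) + β fits.
Check at n=3: 1·6 + (1)·3 = 9. ✓

y(n) = y(n-1) + y(n-2), y(0) = 3, y(1) = 3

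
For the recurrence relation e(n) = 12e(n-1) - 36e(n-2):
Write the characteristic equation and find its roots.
Substitute e(n) = rⁿ and divide through by rⁿ⁻²: r² - 12r + 36 = 0
Factor: (r - 6)² = 0, so r = 6 (double root).
General solution: e(n) = (A + Bn)·6ⁿ

Characteristic: r² - 12r + 36 = 0, Roots: r = 6 (double root)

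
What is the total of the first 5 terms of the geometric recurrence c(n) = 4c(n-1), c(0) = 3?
Computing the sequence terms: 3, 12, 48, 192, 768
Adding these values together:

1023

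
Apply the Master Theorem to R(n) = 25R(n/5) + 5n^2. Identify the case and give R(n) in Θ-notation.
Master Theorem template: R(n) = a·R(n/b) + f(n).
Here: a=25, b=5, f(n)=5n^2
Compute log_b(a) = log_5(25) = 2.
f(n) = 5n^2 = Θ(n^2). Case 2: R(n) = Θ(n^2 log n).

Case 2: R(n) = Θ(n^2 log n)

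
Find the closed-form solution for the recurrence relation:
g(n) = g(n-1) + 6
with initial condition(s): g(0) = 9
Recurrence: g(n) = g(n-1) + 6, initial: g(0) = 9.
Each step adds 6, so g(n) = g(0) + 6n = 6n + 9.

g(n) = 6n + 9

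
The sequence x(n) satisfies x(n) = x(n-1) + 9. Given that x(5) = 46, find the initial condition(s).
x(5) = x(0) + 5·9, so x(0) = 46 - 45 = 1.

x(0) = 1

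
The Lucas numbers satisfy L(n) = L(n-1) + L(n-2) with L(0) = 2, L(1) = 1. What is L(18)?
Computing the sequence terms:
2, 1, 3, 4, 7, 11, 18, 29, 47, 76, 123, 199, 322, 521, 843, 1364, 2207, 3571, 5778

5778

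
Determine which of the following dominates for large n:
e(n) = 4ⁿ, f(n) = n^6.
Comparing growth rates:
Growth-rate hierarchy: log n ≺ any polynomial ≺ any exponential cⁿ (c>1) ≺ n! ≺ nⁿ.
exponential base 4 dominates polynomial degree 6 asymptotically.

e(n) grows faster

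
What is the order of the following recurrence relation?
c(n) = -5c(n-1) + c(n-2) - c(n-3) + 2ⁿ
The order is the largest lag k for which c(n-k) appears. Here the deepest term is c(n-3) (the 2ⁿ term is non-homogeneous and does not affect the order), so the order is 3.

Order 3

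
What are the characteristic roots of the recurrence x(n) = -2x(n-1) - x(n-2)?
Substitute x(n) = rⁿ and divide through by rⁿ⁻²: r² + 2r + 1 = 0
Factor: (r + 1)² = 0, so r = -1 (double root).
General solution: x(n) = (A + Bn)·(-1)ⁿ

Characteristic: r² + 2r + 1 = 0, Roots: r = -1 (double root)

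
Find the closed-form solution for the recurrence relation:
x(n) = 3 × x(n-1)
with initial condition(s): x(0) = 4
Recurrence: x(n) = 3 × x(n-1), initial: x(0) = 4.
Each term is 3 times the previous, so this is geometric with ratio 3. After n steps: x(n) = x(0)·3ⁿ = 4·3ⁿ.

x(n) = 4·3ⁿ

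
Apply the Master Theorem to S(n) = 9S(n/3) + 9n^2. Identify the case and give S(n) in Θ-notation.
Master Theorem template: S(n) = a·S(n/b) + f(n).
Here: a=9, b=3, f(n)=9n^2
Compute log_b(a) = log_3(9) = 2.
f(n) = 9n^2 = Θ(n^2). Case 2: S(n) = Θ(n^2 log n).

Case 2: S(n) = Θ(n^2 log n)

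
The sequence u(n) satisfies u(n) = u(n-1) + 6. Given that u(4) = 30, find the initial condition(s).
u(4) = u(0) + 4·6, so u(0) = 30 - 24 = 6.

u(0) = 6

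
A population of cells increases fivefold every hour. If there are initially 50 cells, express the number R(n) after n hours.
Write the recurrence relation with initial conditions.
Each hour multiplies the count by 5, so the count after n hours depends only on the count after n-1 hours: R(n) = 5 × R(n-1). The starting count gives R(0) = 50.
Unrolling n times gives the closed form R(n) = 50 × 5ⁿ.

R(n) = 5 × R(n-1), R(0) = 50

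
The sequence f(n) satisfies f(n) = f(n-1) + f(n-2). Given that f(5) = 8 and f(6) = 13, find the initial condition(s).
Work backwards using f(k) = f(k+2) - f(k+1):
f(4) = f(6) - f(5) = 13 - 8 = 5
f(3) = f(5) - f(4) = 8 - 5 = 3
f(2) = f(4) - f(3) = 5 - 3 = 2
f(1) = f(3) - f(2) = 3 - 2 = 1
f(0) = f(2) - f(1) = 2 - 1 = 1

f(0) = 1, f(1) = 1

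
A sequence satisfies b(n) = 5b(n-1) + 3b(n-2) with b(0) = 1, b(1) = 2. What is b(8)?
Computing the sequence terms:
1, 2, 13, 71, 394, 2183, 12097, 67034, 371461

371461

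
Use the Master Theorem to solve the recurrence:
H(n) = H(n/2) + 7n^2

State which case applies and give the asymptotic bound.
Master Theorem template: H(n) = a·H(n/b) + f(n).
Here: a=1, b=2, f(n)=7n^2
Compute log_b(a) = log_2(1) = 0.
f(n) = 7n^2 = Ω(n^(0+ε)) with ε = 2, and the regularity condition holds (a·f(n/b) = (a/b^2)·f(n) with a/b^2 = 2^-2 < 1). Case 3: H(n) = Θ(f(n)) = Θ(n^2).

Case 3: H(n) = Θ(n^2)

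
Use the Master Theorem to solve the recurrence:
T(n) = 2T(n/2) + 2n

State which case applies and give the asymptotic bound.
Master Theorem template: T(n) = a·T(n/b) + f(n).
Here: a=2, b=2, f(n)=2n
Compute log_b(a) = log_2(2) = 1.
f(n) = 2n = Θ(n). Case 2: T(n) = Θ(n log n).

Case 2: T(n) = Θ(n log n)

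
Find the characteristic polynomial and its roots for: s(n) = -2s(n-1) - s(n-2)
Substitute s(n) = rⁿ and divide through by rⁿ⁻²: r² + 2r + 1 = 0
Factor: (r + 1)² = 0, so r = -1 (double root).
General solution: s(n) = (A + Bn)·(-1)ⁿ

Characteristic: r² + 2r + 1 = 0, Roots: r = -1 (double root)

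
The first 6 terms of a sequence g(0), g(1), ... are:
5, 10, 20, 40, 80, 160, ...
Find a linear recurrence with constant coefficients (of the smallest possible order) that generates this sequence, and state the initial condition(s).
Look for the lowest-order linear relation among consecutive terms.
Observation: each term is 2× the previous.
Check at n=2: 2·10 = 20. ✓

g(n) = 2 × g(n-1), g(0) = 5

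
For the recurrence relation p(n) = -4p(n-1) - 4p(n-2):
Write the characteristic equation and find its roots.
Substitute p(n) = rⁿ and divide through by rⁿ⁻²: r² + 4r + 4 = 0
Factor: (r + 2)² = 0, so r = -2 (double root).
General solution: p(n) = (A + Bn)·(-2)ⁿ

Characteristic: r² + 4r + 4 = 0, Roots: r = -2 (double root)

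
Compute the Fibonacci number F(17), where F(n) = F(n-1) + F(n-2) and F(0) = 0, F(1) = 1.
Computing the sequence terms:
0, 1, 1, 2, 3, 5, 8, 13, 21, 34, 55, 89, 144, 233, 377, 610, 987, 1597

1597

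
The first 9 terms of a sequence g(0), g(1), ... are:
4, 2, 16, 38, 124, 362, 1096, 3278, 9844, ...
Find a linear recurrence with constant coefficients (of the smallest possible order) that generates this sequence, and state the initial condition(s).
Look for the lowest-order linear relation among consecutive terms.
Observation: g(n) - 2·g(n-1) - (3)·g(n-2) = 0 holds for the shown terms, and no order-1 relation g(n) = α·g(n-1) + β fits.
Check at n=3: 2·16 + (3)·2 = 38. ✓

g(n) = 2g(n-1) + 3g(n-2), g(0) = 4, g(1) = 2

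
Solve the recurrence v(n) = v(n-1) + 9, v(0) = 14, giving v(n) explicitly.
Recurrence: v(n) = v(n-1) + 9, initial: v(0) = 14.
Each step adds 9, so v(n) = v(0) + 9n = 9n + 14.

v(n) = 9n + 14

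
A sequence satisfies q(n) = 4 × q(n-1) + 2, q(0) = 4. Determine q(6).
Computing step by step:
q(0) = 4
q(1) = 4 × 4 + 2 = 18
q(2) = 4 × 18 + 2 = 74
q(3) = 4 × 74 + 2 = 298
q(4) = 4 × 298 + 2 = 1194
q(5) = 4 × 1194 + 2 = 4778
q(6) = 4 × 4778 + 2 = 19114

19114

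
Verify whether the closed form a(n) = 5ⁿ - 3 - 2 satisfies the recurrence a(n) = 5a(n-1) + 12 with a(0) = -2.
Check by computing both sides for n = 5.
From the recurrence with a(0) = -2:
  a(0) = -2, a(1) = 2, a(2) = 22, a(3) = 122, a(4) = 622, a(5) = 3122
  so the recurrence gives a(5) = 3122.
From the proposed closed form a(n) = 5ⁿ - 3 - 2:
  a(5) = 3120.
The recurrence gives 3122 but the closed form gives 3120, so the closed form does not satisfy the recurrence.

No, the closed form is incorrect.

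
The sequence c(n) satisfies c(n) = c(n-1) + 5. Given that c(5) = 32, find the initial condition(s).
c(5) = c(0) + 5·5, so c(0) = 32 - 25 = 7.

c(0) = 7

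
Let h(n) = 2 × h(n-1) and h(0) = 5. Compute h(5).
Computing step by step:
h(0) = 5
h(1) = 2 × 5 = 10
h(2) = 2 × 10 = 20
h(3) = 2 × 20 = 40
h(4) = 2 × 40 = 80
h(5) = 2 × 80 = 160

160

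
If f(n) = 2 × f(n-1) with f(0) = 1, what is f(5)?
Computing step by step:
f(0) = 1
f(1) = 2 × 1 = 2
f(2) = 2 × 2 = 4
f(3) = 2 × 4 = 8
f(4) = 2 × 8 = 16
f(5) = 2 × 16 = 32

32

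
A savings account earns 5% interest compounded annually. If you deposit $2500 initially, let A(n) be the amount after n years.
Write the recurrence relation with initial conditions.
Each year the balance grows by 5%, i.e. is multiplied by 1 + 5/100 = 1.05, so A(n) = 1.05 × A(n-1). The initial deposit gives A(0) = 2500.
Unrolling gives the closed form A(n) = 2500 × (1.05)ⁿ.

A(n) = 1.05 × A(n-1), A(0) = 2500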